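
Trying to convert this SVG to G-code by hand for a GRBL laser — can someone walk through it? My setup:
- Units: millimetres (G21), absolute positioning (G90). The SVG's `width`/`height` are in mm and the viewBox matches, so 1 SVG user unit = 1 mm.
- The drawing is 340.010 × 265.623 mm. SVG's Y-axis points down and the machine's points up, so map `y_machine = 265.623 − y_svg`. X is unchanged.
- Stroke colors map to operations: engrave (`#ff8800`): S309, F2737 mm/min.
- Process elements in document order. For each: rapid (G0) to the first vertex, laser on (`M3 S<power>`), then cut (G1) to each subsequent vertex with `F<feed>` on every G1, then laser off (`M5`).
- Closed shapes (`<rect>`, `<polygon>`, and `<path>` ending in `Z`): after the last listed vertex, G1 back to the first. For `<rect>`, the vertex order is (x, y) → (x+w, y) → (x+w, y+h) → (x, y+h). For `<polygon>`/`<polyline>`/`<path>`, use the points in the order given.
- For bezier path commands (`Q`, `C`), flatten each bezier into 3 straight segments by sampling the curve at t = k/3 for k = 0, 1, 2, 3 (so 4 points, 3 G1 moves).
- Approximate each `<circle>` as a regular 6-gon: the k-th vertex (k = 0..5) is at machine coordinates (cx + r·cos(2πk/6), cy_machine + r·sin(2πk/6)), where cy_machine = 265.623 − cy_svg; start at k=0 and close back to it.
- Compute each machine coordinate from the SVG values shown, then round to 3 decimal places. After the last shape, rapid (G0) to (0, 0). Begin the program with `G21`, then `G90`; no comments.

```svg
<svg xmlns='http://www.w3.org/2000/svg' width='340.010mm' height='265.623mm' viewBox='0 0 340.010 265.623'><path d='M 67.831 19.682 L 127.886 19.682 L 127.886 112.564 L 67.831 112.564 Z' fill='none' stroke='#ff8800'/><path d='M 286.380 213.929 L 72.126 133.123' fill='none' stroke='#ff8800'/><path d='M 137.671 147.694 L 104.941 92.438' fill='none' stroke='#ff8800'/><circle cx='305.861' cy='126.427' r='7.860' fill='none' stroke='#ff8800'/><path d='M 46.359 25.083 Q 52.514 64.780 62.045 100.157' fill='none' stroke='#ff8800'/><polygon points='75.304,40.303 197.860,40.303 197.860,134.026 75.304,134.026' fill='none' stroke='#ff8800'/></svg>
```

Since the viewBox matches the mm dimensions, user units are millimetres directly. The only transform is the Y-flip y_m = 265.623 − y_svg.

Shape 1 is a rectangle drawn with `<path>`. Its stroke #ff8800 means engrave at S309, F2737. After flipping Y the toolpath is (67.831,245.941) → (127.886,245.941) → (127.886,153.059) → (67.831,153.059) → (67.831,245.941), returning to the start.

Shape 2 is a line segment drawn with `<path>`. Its stroke #ff8800 means engrave at S309, F2737. After flipping Y the toolpath is (286.380,51.694) → (72.126,132.500).

Shape 3 is a line segment drawn with `<path>`. Its stroke #ff8800 means engrave at S309, F2737. After flipping Y the toolpath is (137.671,117.929) → (104.941,173.185).

Shape 4 is a circle drawn with `<circle>`. Its stroke #ff8800 means engrave at S309, F2737. After flipping Y the toolpath is (313.721,139.196) → (309.791,146.003) → (301.931,146.003) → (298.001,139.196) → (301.931,132.389) → (309.791,132.389) → (313.721,139.196), returning to the start.

Shape 5 is a quadratic bezier drawn with `<path>`. Its stroke #ff8800 means engrave at S309, F2737. After flipping Y the toolpath is (46.359,240.540) → (50.837,214.555) → (56.066,189.531) → (62.045,165.466).

Shape 6 is a rectangle drawn with `<polygon>`. Its stroke #ff8800 means engrave at S309, F2737. After flipping Y the toolpath is (75.304,225.320) → (197.860,225.320) → (197.860,131.597) → (75.304,131.597) → (75.304,225.320), returning to the start.

G21
G90
G0 X67.831 Y245.941
M3 S309
G1 X127.886 Y245.941 F2737
G1 X127.886 Y153.059 F2737
G1 X67.831 Y153.059 F2737
G1 X67.831 Y245.941 F2737
M5
G0 X286.380 Y51.694
M3 S309
G1 X72.126 Y132.500 F2737
M5
G0 X137.671 Y117.929
M3 S309
G1 X104.941 Y173.185 F2737
M5
G0 X313.721 Y139.196
M3 S309
G1 X309.791 Y146.003 F2737
G1 X301.931 Y146.003 F2737
G1 X298.001 Y139.196 F2737
G1 X301.931 Y132.389 F2737
G1 X309.791 Y132.389 F2737
G1 X313.721 Y139.196 F2737
M5
G0 X46.359 Y240.540
M3 S309
G1 X50.837 Y214.555 F2737
G1 X56.066 Y189.531 F2737
G1 X62.045 Y165.466 F2737
M5
G0 X75.304 Y225.320
M3 S309
G1 X197.860 Y225.320 F2737
G1 X197.860 Y131.597 F2737
G1 X75.304 Y131.597 F2737
G1 X75.304 Y225.320 F2737
M5
G0 X0.000 Y0.000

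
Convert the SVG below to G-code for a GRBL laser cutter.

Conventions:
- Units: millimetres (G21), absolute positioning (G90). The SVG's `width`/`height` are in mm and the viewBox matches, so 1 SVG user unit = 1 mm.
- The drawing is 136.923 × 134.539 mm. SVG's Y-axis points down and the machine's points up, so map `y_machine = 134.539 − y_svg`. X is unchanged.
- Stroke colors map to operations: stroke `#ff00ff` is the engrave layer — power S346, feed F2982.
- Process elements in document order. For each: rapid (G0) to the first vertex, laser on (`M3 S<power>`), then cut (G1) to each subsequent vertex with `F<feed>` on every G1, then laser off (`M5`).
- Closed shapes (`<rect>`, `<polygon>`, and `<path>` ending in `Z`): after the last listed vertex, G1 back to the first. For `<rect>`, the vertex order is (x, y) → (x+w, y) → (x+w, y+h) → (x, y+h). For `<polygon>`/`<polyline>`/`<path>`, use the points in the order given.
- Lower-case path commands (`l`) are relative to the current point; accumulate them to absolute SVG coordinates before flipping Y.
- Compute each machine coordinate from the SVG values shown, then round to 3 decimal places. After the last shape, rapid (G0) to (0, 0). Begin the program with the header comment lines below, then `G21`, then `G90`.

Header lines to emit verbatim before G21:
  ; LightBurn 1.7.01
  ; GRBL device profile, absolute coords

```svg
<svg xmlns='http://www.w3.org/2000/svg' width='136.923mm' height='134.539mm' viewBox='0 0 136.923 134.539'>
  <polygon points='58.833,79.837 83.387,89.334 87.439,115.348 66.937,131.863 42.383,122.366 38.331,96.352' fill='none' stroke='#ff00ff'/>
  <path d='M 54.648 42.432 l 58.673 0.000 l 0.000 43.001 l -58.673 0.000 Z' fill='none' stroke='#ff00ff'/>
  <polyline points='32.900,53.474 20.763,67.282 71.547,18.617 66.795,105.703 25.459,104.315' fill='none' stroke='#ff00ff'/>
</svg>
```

1 u = 1 mm; y_m = 134.539 − y.

[1] `<polygon>` regular polygon, #ff00ff→engrave S346 F2982: (58.833,54.702) → (83.387,45.205) → (87.439,19.191) → (66.937,2.676) → (42.383,12.173) → (38.331,38.187) → (58.833,54.702) (closed)

[2] `<path>` rectangle, #ff00ff→engrave S346 F2982: (54.648,92.107) → (113.321,92.107) → (113.321,49.106) → (54.648,49.106) → (54.648,92.107) (closed)

[3] `<polyline>` open polyline, #ff00ff→engrave S346 F2982: (32.900,81.065) → (20.763,67.257) → (71.547,115.922) → (66.795,28.836) → (25.459,30.224)

; LightBurn 1.7.01
; GRBL device profile, absolute coords
G21
G90
G0 X58.833 Y54.702
M3 S346
G1 X83.387 Y45.205 F2982
G1 X87.439 Y19.191 F2982
G1 X66.937 Y2.676 F2982
G1 X42.383 Y12.173 F2982
G1 X38.331 Y38.187 F2982
G1 X58.833 Y54.702 F2982
M5
G0 X54.648 Y92.107
M3 S346
G1 X113.321 Y92.107 F2982
G1 X113.321 Y49.106 F2982
G1 X54.648 Y49.106 F2982
G1 X54.648 Y92.107 F2982
M5
G0 X32.900 Y81.065
M3 S346
G1 X20.763 Y67.257 F2982
G1 X71.547 Y115.922 F2982
G1 X66.795 Y28.836 F2982
G1 X25.459 Y30.224 F2982
M5
G0 X0.000 Y0.000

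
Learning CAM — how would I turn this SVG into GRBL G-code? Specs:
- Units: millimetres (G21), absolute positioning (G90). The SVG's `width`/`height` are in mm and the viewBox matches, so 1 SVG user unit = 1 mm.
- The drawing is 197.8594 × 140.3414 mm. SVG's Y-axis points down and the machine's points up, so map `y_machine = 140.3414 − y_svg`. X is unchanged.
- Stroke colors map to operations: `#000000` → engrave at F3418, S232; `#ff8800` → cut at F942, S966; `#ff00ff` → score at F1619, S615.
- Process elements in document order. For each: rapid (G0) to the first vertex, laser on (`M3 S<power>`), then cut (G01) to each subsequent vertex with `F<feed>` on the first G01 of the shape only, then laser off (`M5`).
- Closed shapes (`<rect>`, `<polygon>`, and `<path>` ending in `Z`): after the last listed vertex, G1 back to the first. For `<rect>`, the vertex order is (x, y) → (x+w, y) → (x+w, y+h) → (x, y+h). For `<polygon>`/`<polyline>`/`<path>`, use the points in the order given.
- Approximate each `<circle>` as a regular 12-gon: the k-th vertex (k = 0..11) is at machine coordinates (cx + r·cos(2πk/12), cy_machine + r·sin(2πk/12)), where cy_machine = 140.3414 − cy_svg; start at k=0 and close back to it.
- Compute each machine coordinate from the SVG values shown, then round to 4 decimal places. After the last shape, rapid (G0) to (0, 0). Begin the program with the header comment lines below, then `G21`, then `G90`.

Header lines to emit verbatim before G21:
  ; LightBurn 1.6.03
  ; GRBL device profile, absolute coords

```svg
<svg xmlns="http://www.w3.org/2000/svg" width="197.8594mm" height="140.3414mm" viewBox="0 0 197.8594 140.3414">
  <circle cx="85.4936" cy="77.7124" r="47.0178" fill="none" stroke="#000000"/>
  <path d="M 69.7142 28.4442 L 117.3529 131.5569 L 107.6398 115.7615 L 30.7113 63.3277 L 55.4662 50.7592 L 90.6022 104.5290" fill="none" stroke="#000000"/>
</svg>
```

1 u = 1 mm; y_m = 140.3414 − y.

[1] `<circle>` circle, #000000→engrave S232 F3418: (132.5114,62.6290) → (126.2122,86.1379) → (109.0025,103.3476) → (85.4936,109.6468) → (61.9847,103.3476) → (44.7750,86.1379) → (38.4758,62.6290) → (44.7750,39.1201) → (61.9847,21.9104) → (85.4936,15.6112) → (109.0025,21.9104) → (126.2122,39.1201) → (132.5114,62.6290) (closed)

[2] `<path>` open polyline, #000000→engrave S232 F3418: (69.7142,111.8972) → (117.3529,8.7845) → (107.6398,24.5799) → (30.7113,77.0137) → (55.4662,89.5822) → (90.6022,35.8124)

; LightBurn 1.6.03
; GRBL device profile, absolute coords
G21
G90
G0 X132.5114 Y62.6290
M3 S232
G01 X126.2122 Y86.1379 F3418
G01 X109.0025 Y103.3476
G01 X85.4936 Y109.6468
G01 X61.9847 Y103.3476
G01 X44.7750 Y86.1379
G01 X38.4758 Y62.6290
G01 X44.7750 Y39.1201
G01 X61.9847 Y21.9104
G01 X85.4936 Y15.6112
G01 X109.0025 Y21.9104
G01 X126.2122 Y39.1201
G01 X132.5114 Y62.6290
M5
G0 X69.7142 Y111.8972
M3 S232
G01 X117.3529 Y8.7845 F3418
G01 X107.6398 Y24.5799
G01 X30.7113 Y77.0137
G01 X55.4662 Y89.5822
G01 X90.6022 Y35.8124
M5
G0 X0.0000 Y0.0000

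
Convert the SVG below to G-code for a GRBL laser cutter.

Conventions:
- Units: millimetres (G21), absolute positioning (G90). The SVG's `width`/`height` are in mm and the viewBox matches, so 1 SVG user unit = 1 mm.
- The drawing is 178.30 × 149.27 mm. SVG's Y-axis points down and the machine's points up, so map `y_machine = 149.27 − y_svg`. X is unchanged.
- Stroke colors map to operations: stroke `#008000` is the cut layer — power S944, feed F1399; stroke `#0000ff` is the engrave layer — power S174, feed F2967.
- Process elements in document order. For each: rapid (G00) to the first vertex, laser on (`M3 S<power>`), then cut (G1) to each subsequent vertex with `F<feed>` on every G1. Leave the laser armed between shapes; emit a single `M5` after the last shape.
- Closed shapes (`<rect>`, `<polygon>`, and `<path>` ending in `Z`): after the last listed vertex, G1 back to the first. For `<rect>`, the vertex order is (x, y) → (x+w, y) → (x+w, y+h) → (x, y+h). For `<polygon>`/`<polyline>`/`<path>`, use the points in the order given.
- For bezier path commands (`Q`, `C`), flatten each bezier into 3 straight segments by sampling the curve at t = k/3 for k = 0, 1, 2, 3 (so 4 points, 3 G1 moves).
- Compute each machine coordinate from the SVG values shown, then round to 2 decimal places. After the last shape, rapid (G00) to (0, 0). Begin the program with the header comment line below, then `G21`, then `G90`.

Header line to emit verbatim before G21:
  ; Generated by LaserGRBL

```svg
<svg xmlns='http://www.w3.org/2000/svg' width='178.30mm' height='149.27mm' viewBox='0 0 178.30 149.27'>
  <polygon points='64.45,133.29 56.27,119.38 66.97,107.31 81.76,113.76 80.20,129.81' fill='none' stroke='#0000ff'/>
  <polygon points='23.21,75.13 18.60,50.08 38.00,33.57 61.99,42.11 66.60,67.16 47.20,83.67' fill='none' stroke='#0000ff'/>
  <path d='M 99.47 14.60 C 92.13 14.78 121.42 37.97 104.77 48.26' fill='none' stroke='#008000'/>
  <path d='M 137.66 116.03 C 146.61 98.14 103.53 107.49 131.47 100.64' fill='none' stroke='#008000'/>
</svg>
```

Since the viewBox matches the mm dimensions, user units are millimetres directly. The only transform is the Y-flip y_m = 149.27 − y_svg.

Shape 1 is a regular polygon drawn with `<polygon>`. Its stroke #0000ff means engrave at S174, F2967. After flipping Y the toolpath is (64.45,15.98) → (56.27,29.89) → (66.97,41.96) → (81.76,35.51) → (80.20,19.46) → (64.45,15.98), returning to the start.

Shape 2 is a regular polygon drawn with `<polygon>`. Its stroke #0000ff means engrave at S174, F2967. After flipping Y the toolpath is (23.21,74.14) → (18.60,99.19) → (38.00,115.70) → (61.99,107.16) → (66.60,82.11) → (47.20,65.60) → (23.21,74.14), returning to the start.

Shape 3 is a cubic bezier drawn with `<path>`. Its stroke #008000 means cut at S944, F1399. After flipping Y the toolpath is (99.47,134.67) → (101.28,128.15) → (109.16,114.27) → (104.77,101.01).

Shape 4 is a cubic bezier drawn with `<path>`. Its stroke #008000 means cut at S944, F1399. After flipping Y the toolpath is (137.66,33.24) → (133.82,43.66) → (122.65,45.57) → (131.47,48.63).

; Generated by LaserGRBL
G21
G90
G00 X64.45 Y15.98
M3 S174
G1 X56.27 Y29.89 F2967
G1 X66.97 Y41.96 F2967
G1 X81.76 Y35.51 F2967
G1 X80.20 Y19.46 F2967
G1 X64.45 Y15.98 F2967
G00 X23.21 Y74.14
M3 S174
G1 X18.60 Y99.19 F2967
G1 X38.00 Y115.70 F2967
G1 X61.99 Y107.16 F2967
G1 X66.60 Y82.11 F2967
G1 X47.20 Y65.60 F2967
G1 X23.21 Y74.14 F2967
G00 X99.47 Y134.67
M3 S944
G1 X101.28 Y128.15 F1399
G1 X109.16 Y114.27 F1399
G1 X104.77 Y101.01 F1399
G00 X137.66 Y33.24
M3 S944
G1 X133.82 Y43.66 F1399
G1 X122.65 Y45.57 F1399
G1 X131.47 Y48.63 F1399
M5
G00 X0.00 Y0.00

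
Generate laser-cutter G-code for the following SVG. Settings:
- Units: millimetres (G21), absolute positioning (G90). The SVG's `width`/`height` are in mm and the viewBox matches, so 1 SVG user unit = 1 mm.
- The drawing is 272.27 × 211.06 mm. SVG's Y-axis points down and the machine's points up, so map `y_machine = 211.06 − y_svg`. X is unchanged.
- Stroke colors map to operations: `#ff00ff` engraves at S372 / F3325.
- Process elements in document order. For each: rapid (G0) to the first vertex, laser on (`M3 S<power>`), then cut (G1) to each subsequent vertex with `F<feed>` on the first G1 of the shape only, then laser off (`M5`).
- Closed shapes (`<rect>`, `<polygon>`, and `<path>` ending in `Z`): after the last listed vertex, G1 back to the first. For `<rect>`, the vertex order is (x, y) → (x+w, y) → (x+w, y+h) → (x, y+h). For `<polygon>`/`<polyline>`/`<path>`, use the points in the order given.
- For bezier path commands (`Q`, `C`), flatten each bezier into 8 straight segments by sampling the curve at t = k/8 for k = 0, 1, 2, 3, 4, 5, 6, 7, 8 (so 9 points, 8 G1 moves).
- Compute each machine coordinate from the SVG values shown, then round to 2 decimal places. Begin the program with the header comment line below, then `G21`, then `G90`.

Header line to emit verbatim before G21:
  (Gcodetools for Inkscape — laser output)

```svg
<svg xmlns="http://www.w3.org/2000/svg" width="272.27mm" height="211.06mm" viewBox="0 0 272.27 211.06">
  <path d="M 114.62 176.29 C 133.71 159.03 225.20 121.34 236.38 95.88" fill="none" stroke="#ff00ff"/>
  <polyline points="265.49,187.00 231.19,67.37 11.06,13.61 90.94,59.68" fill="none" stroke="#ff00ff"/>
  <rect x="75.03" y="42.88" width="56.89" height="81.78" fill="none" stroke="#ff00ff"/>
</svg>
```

(Gcodetools for Inkscape — laser output)
G21
G90
G0 X114.62 Y34.77
M3 S372
G1 X124.87 Y42.14 F3325
G1 X140.13 Y51.04
G1 X158.59 Y61.08
G1 X178.47 Y71.90
G1 X197.97 Y83.10
G1 X215.32 Y94.30
G1 X228.72 Y105.12
G1 X236.38 Y115.18
M5
G0 X265.49 Y24.06
M3 S372
G1 X231.19 Y143.69 F3325
G1 X11.06 Y197.45
G1 X90.94 Y151.38
M5
G0 X75.03 Y168.18
M3 S372
G1 X131.92 Y168.18 F3325
G1 X131.92 Y86.40
G1 X75.03 Y86.40
G1 X75.03 Y168.18
M5

viewBox `0 0 272.27 211.06` with mm width/height → 1 unit = 1 mm. Flip: y_m = 211.06 − y_svg.

**Shape 1** — `<path>` cubic bezier, stroke `#ff00ff` → engrave (S372, F3325). Control points (SVG): P0=(114.62,176.29), P1=(133.71,159.03), P2=(225.20,121.34), P3=(236.38,95.88); sampled at t=k/8. Machine vertices: (114.62,34.77) → (124.87,42.14) → (140.13,51.04) → (158.59,61.08) → (178.47,71.90) → (197.97,83.10) → (215.32,94.30) → (228.72,105.12) → (236.38,115.18). Open path.

**Shape 2** — `<polyline>` open polyline, stroke `#ff00ff` → engrave (S372, F3325). Machine vertices: (265.49,24.06) → (231.19,143.69) → (11.06,197.45) → (90.94,151.38). Open path.

**Shape 3** — `<rect>` rectangle, stroke `#ff00ff` → engrave (S372, F3325). Machine vertices: (75.03,168.18) → (131.92,168.18) → (131.92,86.40) → (75.03,86.40) → (75.03,168.18). Closed: final G1 returns to the first vertex.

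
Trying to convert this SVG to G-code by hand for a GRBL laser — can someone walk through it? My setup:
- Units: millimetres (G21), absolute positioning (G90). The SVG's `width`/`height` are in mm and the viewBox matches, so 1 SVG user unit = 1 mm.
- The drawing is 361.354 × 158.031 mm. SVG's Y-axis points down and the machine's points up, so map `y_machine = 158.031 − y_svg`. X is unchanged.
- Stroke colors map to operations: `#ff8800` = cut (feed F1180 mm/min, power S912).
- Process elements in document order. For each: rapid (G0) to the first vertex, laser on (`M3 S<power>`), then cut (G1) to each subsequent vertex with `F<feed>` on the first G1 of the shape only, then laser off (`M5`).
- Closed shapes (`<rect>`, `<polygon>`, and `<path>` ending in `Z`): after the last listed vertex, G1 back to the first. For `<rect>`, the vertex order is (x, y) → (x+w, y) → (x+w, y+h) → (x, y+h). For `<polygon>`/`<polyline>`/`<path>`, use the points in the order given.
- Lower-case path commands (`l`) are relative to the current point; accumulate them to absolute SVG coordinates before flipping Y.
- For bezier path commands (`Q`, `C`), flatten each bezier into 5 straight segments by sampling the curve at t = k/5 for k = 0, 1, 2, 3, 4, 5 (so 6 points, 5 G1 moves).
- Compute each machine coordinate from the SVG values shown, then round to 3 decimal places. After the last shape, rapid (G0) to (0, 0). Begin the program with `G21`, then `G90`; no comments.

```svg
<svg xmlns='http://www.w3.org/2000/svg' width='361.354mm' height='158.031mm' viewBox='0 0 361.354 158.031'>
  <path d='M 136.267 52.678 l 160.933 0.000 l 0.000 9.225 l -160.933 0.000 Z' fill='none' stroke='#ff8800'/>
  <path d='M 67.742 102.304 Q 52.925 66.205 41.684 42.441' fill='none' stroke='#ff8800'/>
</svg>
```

G21
G90
G0 X136.267 Y105.353
M3 S912
G1 X297.200 Y105.353 F1180
G1 X297.200 Y96.128
G1 X136.267 Y96.128
G1 X136.267 Y105.353
M5
G0 X67.742 Y55.727
M3 S912
G1 X61.958 Y69.673 F1180
G1 X56.461 Y82.633
G1 X51.249 Y94.605
G1 X46.323 Y105.591
G1 X41.684 Y115.590
M5
G0 X0.000 Y0.000

1 u = 1 mm; y_m = 158.031 − y.

[1] `<path>` rectangle, #ff8800→cut S912 F1180: (136.267,105.353) → (297.200,105.353) → (297.200,96.128) → (136.267,96.128) → (136.267,105.353) (closed)

[2] `<path>` quadratic bezier, #ff8800→cut S912 F1180: (67.742,55.727) → (61.958,69.673) → (56.461,82.633) → (51.249,94.605) → (46.323,105.591) → (41.684,115.590)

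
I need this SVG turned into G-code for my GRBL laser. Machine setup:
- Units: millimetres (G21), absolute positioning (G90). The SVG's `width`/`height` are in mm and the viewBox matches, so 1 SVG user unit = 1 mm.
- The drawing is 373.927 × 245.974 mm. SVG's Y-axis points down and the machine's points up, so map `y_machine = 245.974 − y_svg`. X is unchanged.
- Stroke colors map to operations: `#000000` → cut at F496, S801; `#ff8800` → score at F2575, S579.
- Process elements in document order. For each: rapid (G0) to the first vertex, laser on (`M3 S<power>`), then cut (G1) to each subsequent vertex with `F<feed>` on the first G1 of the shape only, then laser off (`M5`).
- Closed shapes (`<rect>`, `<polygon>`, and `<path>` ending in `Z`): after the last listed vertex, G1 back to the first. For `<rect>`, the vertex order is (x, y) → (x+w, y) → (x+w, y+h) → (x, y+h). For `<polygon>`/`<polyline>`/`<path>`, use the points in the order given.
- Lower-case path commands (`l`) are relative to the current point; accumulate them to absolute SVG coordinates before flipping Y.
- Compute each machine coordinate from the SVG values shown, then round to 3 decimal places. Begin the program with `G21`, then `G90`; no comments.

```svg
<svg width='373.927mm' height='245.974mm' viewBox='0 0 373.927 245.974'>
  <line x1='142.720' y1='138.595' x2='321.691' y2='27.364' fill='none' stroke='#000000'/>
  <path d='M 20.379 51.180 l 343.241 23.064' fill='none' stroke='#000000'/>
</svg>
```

Since the viewBox matches the mm dimensions, user units are millimetres directly. The only transform is the Y-flip y_m = 245.974 − y_svg.

Shape 1 is a line segment drawn with `<line>`. Its stroke #000000 means cut at S801, F496. After flipping Y the toolpath is (142.720,107.379) → (321.691,218.610).

Shape 2 is a line segment drawn with `<path>`. Its stroke #000000 means cut at S801, F496. After flipping Y the toolpath is (20.379,194.794) → (363.620,171.730).

G21
G90
G0 X142.720 Y107.379
M3 S801
G1 X321.691 Y218.610 F496
M5
G0 X20.379 Y194.794
M3 S801
G1 X363.620 Y171.730 F496
M5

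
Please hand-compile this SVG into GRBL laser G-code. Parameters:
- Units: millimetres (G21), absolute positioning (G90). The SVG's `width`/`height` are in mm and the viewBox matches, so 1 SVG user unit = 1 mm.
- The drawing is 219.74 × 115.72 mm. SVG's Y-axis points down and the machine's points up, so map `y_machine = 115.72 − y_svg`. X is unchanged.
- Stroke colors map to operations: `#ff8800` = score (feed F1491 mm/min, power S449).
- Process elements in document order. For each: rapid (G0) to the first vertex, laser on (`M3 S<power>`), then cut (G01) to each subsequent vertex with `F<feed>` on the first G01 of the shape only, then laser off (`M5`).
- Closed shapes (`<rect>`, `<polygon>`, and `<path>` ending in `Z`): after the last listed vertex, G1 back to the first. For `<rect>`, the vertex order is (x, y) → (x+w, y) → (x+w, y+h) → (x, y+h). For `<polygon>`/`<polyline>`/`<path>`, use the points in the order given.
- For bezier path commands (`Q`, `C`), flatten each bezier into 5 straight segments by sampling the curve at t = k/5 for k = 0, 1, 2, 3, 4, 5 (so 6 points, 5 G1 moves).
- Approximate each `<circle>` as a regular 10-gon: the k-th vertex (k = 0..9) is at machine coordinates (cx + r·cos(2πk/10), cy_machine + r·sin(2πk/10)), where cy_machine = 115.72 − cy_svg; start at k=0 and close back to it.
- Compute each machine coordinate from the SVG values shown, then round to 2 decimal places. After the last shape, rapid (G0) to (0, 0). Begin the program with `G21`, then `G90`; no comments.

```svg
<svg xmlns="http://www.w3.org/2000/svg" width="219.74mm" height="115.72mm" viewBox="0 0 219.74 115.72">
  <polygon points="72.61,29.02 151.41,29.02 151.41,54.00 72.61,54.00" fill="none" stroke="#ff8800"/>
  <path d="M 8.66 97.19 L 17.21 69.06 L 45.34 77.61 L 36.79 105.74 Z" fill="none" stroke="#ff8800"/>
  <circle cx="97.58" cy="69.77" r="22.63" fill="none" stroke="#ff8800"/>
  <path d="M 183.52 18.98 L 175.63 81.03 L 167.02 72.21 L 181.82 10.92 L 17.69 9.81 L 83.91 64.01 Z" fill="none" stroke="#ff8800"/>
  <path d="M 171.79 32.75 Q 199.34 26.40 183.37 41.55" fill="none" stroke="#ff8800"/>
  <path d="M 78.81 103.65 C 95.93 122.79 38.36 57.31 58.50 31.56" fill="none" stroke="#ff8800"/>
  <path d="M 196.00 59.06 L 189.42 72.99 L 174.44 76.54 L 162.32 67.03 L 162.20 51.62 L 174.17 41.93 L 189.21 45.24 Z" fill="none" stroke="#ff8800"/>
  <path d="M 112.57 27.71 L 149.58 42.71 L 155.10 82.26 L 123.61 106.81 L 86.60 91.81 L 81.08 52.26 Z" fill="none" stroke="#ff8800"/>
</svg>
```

G21
G90
G0 X72.61 Y86.70
M3 S449
G01 X151.41 Y86.70 F1491
G01 X151.41 Y61.72
G01 X72.61 Y61.72
G01 X72.61 Y86.70
M5
G0 X8.66 Y18.53
M3 S449
G01 X17.21 Y46.66 F1491
G01 X45.34 Y38.11
G01 X36.79 Y9.98
G01 X8.66 Y18.53
M5
G0 X120.21 Y45.95
M3 S449
G01 X115.89 Y59.25 F1491
G01 X104.57 Y67.47
G01 X90.59 Y67.47
G01 X79.27 Y59.25
G01 X74.95 Y45.95
G01 X79.27 Y32.65
G01 X90.59 Y24.43
G01 X104.57 Y24.43
G01 X115.89 Y32.65
G01 X120.21 Y45.95
M5
G0 X183.52 Y96.74
M3 S449
G01 X175.63 Y34.69 F1491
G01 X167.02 Y43.51
G01 X181.82 Y104.80
G01 X17.69 Y105.91
G01 X83.91 Y51.71
G01 X183.52 Y96.74
M5
G0 X171.79 Y82.97
M3 S449
G01 X181.07 Y84.65 F1491
G01 X186.87 Y84.61
G01 X189.18 Y82.85
G01 X188.02 Y79.37
G01 X183.37 Y74.17
M5
G0 X78.81 Y12.07
M3 S449
G01 X81.34 Y9.75 F1491
G01 X73.26 Y21.76
G01 X61.88 Y42.15
G01 X54.52 Y64.94
G01 X58.50 Y84.16
M5
G0 X196.00 Y56.66
M3 S449
G01 X189.42 Y42.73 F1491
G01 X174.44 Y39.18
G01 X162.32 Y48.69
G01 X162.20 Y64.10
G01 X174.17 Y73.79
G01 X189.21 Y70.48
G01 X196.00 Y56.66
M5
G0 X112.57 Y88.01
M3 S449
G01 X149.58 Y73.01 F1491
G01 X155.10 Y33.46
G01 X123.61 Y8.91
G01 X86.60 Y23.91
G01 X81.08 Y63.46
G01 X112.57 Y88.01
M5
G0 X0.00 Y0.00

Since the viewBox matches the mm dimensions, user units are millimetres directly. The only transform is the Y-flip y_m = 115.72 − y_svg.

Shape 1 is a rectangle drawn with `<polygon>`. Its stroke #ff8800 means score at S449, F1491. After flipping Y the toolpath is (72.61,86.70) → (151.41,86.70) → (151.41,61.72) → (72.61,61.72) → (72.61,86.70), returning to the start.

Shape 2 is a regular polygon drawn with `<path>`. Its stroke #ff8800 means score at S449, F1491. After flipping Y the toolpath is (8.66,18.53) → (17.21,46.66) → (45.34,38.11) → (36.79,9.98) → (8.66,18.53), returning to the start.

Shape 3 is a circle drawn with `<circle>`. Its stroke #ff8800 means score at S449, F1491. After flipping Y the toolpath is (120.21,45.95) → (115.89,59.25) → (104.57,67.47) → (90.59,67.47) → (79.27,59.25) → (74.95,45.95) → (79.27,32.65) → (90.59,24.43) → (104.57,24.43) → (115.89,32.65) → (120.21,45.95), returning to the start.

Shape 4 is a closed polygon drawn with `<path>`. Its stroke #ff8800 means score at S449, F1491. After flipping Y the toolpath is (183.52,96.74) → (175.63,34.69) → (167.02,43.51) → (181.82,104.80) → (17.69,105.91) → (83.91,51.71) → (183.52,96.74), returning to the start.

Shape 5 is a quadratic bezier drawn with `<path>`. Its stroke #ff8800 means score at S449, F1491. After flipping Y the toolpath is (171.79,82.97) → (181.07,84.65) → (186.87,84.61) → (189.18,82.85) → (188.02,79.37) → (183.37,74.17).

Shape 6 is a cubic bezier drawn with `<path>`. Its stroke #ff8800 means score at S449, F1491. After flipping Y the toolpath is (78.81,12.07) → (81.34,9.75) → (73.26,21.76) → (61.88,42.15) → (54.52,64.94) → (58.50,84.16).

Shape 7 is a regular polygon drawn with `<path>`. Its stroke #ff8800 means score at S449, F1491. After flipping Y the toolpath is (196.00,56.66) → (189.42,42.73) → (174.44,39.18) → (162.32,48.69) → (162.20,64.10) → (174.17,73.79) → (189.21,70.48) → (196.00,56.66), returning to the start.

Shape 8 is a regular polygon drawn with `<path>`. Its stroke #ff8800 means score at S449, F1491. After flipping Y the toolpath is (112.57,88.01) → (149.58,73.01) → (155.10,33.46) → (123.61,8.91) → (86.60,23.91) → (81.08,63.46) → (112.57,88.01), returning to the start.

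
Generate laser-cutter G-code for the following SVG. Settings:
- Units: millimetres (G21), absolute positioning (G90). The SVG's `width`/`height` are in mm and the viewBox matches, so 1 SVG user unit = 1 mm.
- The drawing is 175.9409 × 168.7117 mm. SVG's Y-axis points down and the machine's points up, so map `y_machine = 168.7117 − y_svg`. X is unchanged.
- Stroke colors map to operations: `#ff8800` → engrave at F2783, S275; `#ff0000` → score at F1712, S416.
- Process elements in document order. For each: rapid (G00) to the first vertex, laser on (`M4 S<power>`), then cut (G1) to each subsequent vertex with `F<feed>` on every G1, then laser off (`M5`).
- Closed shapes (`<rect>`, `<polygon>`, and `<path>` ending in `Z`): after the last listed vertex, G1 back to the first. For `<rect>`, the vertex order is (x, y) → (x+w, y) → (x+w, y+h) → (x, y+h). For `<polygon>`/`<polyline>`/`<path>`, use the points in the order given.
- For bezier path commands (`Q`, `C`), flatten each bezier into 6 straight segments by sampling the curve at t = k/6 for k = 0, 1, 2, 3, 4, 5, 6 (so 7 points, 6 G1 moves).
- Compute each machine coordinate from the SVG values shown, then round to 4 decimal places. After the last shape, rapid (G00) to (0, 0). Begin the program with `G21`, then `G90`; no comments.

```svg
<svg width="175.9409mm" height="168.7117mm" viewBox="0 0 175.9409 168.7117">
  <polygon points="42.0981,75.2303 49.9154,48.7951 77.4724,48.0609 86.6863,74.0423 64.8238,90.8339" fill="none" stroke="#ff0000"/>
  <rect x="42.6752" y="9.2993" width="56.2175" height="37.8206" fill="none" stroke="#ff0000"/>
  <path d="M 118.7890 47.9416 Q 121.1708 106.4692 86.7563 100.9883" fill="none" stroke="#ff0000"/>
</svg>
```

viewBox `0 0 175.9409 168.7117` with mm width/height → 1 unit = 1 mm. Flip: y_m = 168.7117 − y_svg.

**Shape 1** — `<polygon>` regular polygon, stroke `#ff0000` → score (S416, F1712). Machine vertices: (42.0981,93.4814) → (49.9154,119.9166) → (77.4724,120.6508) → (86.6863,94.6694) → (64.8238,77.8778) → (42.0981,93.4814). Closed: final G1 returns to the first vertex.

**Shape 2** — `<rect>` rectangle, stroke `#ff0000` → score (S416, F1712). Machine vertices: (42.6752,159.4124) → (98.8927,159.4124) → (98.8927,121.5918) → (42.6752,121.5918) → (42.6752,159.4124). Closed: final G1 returns to the first vertex.

**Shape 3** — `<path>` quadratic bezier, stroke `#ff0000` → score (S416, F1712). Control points (SVG): P0=(118.7890,47.9416), P1=(121.1708,106.4692), P2=(86.7563,100.9883); sampled at t=k/6. Machine vertices: (118.7890,120.7701) → (118.5608,103.0389) → (116.2884,88.8638) → (111.9717,78.2446) → (105.6108,71.1815) → (97.2057,67.6744) → (86.7563,67.7234). Open path.

G21
G90
G00 X42.0981 Y93.4814
M4 S416
G1 X49.9154 Y119.9166 F1712
G1 X77.4724 Y120.6508 F1712
G1 X86.6863 Y94.6694 F1712
G1 X64.8238 Y77.8778 F1712
G1 X42.0981 Y93.4814 F1712
M5
G00 X42.6752 Y159.4124
M4 S416
G1 X98.8927 Y159.4124 F1712
G1 X98.8927 Y121.5918 F1712
G1 X42.6752 Y121.5918 F1712
G1 X42.6752 Y159.4124 F1712
M5
G00 X118.7890 Y120.7701
M4 S416
G1 X118.5608 Y103.0389 F1712
G1 X116.2884 Y88.8638 F1712
G1 X111.9717 Y78.2446 F1712
G1 X105.6108 Y71.1815 F1712
G1 X97.2057 Y67.6744 F1712
G1 X86.7563 Y67.7234 F1712
M5
G00 X0.0000 Y0.0000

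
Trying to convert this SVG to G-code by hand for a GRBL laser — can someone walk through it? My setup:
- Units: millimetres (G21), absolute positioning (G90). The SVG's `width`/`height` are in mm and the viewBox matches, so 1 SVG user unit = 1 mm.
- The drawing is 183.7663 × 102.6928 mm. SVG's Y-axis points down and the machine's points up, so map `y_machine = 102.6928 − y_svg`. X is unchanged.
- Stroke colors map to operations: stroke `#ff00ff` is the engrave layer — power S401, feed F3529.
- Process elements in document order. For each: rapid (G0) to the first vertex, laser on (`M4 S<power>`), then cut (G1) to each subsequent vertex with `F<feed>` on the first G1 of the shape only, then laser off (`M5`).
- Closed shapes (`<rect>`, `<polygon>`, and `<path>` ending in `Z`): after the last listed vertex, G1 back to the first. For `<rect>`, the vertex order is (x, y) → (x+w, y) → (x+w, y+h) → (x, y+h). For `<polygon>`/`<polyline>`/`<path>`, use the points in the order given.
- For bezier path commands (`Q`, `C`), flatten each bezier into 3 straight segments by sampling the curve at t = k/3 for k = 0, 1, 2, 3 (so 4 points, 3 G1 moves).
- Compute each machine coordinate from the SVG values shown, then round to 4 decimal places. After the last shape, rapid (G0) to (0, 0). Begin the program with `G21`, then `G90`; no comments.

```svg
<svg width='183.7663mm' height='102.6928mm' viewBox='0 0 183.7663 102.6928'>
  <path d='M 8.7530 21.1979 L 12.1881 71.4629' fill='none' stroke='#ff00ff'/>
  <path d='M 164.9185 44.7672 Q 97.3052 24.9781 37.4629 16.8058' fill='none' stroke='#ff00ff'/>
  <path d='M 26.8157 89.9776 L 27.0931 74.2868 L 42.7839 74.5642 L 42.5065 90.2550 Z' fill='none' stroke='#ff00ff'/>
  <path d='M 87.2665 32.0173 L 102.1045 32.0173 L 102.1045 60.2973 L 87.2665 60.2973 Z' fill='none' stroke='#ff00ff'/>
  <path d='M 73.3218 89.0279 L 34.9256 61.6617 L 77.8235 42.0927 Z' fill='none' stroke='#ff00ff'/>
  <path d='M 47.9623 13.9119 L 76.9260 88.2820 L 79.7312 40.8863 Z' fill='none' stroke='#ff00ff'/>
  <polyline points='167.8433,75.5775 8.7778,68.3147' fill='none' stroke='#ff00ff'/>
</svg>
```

G21
G90
G0 X8.7530 Y81.4949
M4 S401
G1 X12.1881 Y31.2299 F3529
M5
G0 X164.9185 Y57.9256
M4 S401
G1 X120.7064 Y69.8276 F3529
G1 X78.2212 Y79.1480
G1 X37.4629 Y85.8870
M5
G0 X26.8157 Y12.7152
M4 S401
G1 X27.0931 Y28.4060 F3529
G1 X42.7839 Y28.1286
G1 X42.5065 Y12.4378
G1 X26.8157 Y12.7152
M5
G0 X87.2665 Y70.6755
M4 S401
G1 X102.1045 Y70.6755 F3529
G1 X102.1045 Y42.3955
G1 X87.2665 Y42.3955
G1 X87.2665 Y70.6755
M5
G0 X73.3218 Y13.6649
M4 S401
G1 X34.9256 Y41.0311 F3529
G1 X77.8235 Y60.6001
G1 X73.3218 Y13.6649
M5
G0 X47.9623 Y88.7809
M4 S401
G1 X76.9260 Y14.4108 F3529
G1 X79.7312 Y61.8065
G1 X47.9623 Y88.7809
M5
G0 X167.8433 Y27.1153
M4 S401
G1 X8.7778 Y34.3781 F3529
M5
G0 X0.0000 Y0.0000

viewBox `0 0 183.7663 102.6928` with mm width/height → 1 unit = 1 mm. Flip: y_m = 102.6928 − y_svg.

**Shape 1** — `<path>` line segment, stroke `#ff00ff` → engrave (S401, F3529). Machine vertices: (8.7530,81.4949) → (12.1881,31.2299). Open path.

**Shape 2** — `<path>` quadratic bezier, stroke `#ff00ff` → engrave (S401, F3529). Control points (SVG): P0=(164.9185,44.7672), P1=(97.3052,24.9781), P2=(37.4629,16.8058); sampled at t=k/3. Machine vertices: (164.9185,57.9256) → (120.7064,69.8276) → (78.2212,79.1480) → (37.4629,85.8870). Open path.

**Shape 3** — `<path>` regular polygon, stroke `#ff00ff` → engrave (S401, F3529). Machine vertices: (26.8157,12.7152) → (27.0931,28.4060) → (42.7839,28.1286) → (42.5065,12.4378) → (26.8157,12.7152). Closed: final G1 returns to the first vertex.

**Shape 4** — `<path>` rectangle, stroke `#ff00ff` → engrave (S401, F3529). Machine vertices: (87.2665,70.6755) → (102.1045,70.6755) → (102.1045,42.3955) → (87.2665,42.3955) → (87.2665,70.6755). Closed: final G1 returns to the first vertex.

**Shape 5** — `<path>` regular polygon, stroke `#ff00ff` → engrave (S401, F3529). Machine vertices: (73.3218,13.6649) → (34.9256,41.0311) → (77.8235,60.6001) → (73.3218,13.6649). Closed: final G1 returns to the first vertex.

**Shape 6** — `<path>` closed polygon, stroke `#ff00ff` → engrave (S401, F3529). Machine vertices: (47.9623,88.7809) → (76.9260,14.4108) → (79.7312,61.8065) → (47.9623,88.7809). Closed: final G1 returns to the first vertex.

**Shape 7** — `<polyline>` line segment, stroke `#ff00ff` → engrave (S401, F3529). Machine vertices: (167.8433,27.1153) → (8.7778,34.3781). Open path.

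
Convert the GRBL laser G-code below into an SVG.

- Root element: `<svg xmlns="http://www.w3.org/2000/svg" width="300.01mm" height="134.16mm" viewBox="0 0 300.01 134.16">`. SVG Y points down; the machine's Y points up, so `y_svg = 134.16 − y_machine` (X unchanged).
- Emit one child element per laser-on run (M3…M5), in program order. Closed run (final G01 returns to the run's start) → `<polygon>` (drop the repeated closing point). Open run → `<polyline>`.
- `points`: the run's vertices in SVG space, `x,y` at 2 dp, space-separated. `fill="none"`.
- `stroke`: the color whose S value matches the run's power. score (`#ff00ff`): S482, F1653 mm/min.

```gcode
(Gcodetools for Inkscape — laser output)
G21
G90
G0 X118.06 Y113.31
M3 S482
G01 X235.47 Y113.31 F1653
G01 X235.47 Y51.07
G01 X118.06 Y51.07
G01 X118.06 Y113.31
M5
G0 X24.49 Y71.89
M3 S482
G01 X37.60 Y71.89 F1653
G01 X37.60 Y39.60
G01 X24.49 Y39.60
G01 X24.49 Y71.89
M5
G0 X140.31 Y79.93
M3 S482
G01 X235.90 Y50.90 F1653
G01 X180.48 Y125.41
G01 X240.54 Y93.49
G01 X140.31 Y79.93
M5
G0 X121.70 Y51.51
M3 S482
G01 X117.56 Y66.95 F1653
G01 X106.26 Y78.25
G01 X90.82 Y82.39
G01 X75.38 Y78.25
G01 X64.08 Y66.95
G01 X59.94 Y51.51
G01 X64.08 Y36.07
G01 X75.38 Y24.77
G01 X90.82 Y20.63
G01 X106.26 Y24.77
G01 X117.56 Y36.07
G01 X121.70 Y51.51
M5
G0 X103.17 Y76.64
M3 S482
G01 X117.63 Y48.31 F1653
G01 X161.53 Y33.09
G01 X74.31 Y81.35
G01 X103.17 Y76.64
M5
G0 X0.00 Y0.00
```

Each laser-on run becomes one SVG element. Flip Y back into SVG space with y_svg = 134.16 − y_machine. Every run uses S482, so all elements get stroke `#ff00ff` (score).

Run 1: The run returns to its start, so emit a `<polygon>` with points (Y-flipped): 118.06,20.85 235.47,20.85 235.47,83.09 118.06,83.09.

Run 2: The run returns to its start, so emit a `<polygon>` with points (Y-flipped): 24.49,62.27 37.60,62.27 37.60,94.56 24.49,94.56.

Run 3: The run returns to its start, so emit a `<polygon>` with points (Y-flipped): 140.31,54.23 235.90,83.26 180.48,8.75 240.54,40.67.

Run 4: The run returns to its start, so emit a `<polygon>` with points (Y-flipped): 121.70,82.65 117.56,67.21 106.26,55.91 90.82,51.77 75.38,55.91 64.08,67.21 59.94,82.65 64.08,98.09 75.38,109.39 90.82,113.53 106.26,109.39 117.56,98.09.

Run 5: The run returns to its start, so emit a `<polygon>` with points (Y-flipped): 103.17,57.52 117.63,85.85 161.53,101.07 74.31,52.81.

<svg xmlns="http://www.w3.org/2000/svg" width="300.01mm" height="134.16mm" viewBox="0 0 300.01 134.16">
  <polygon points="118.06,20.85 235.47,20.85 235.47,83.09 118.06,83.09" fill="none" stroke="#ff00ff"/>
  <polygon points="24.49,62.27 37.60,62.27 37.60,94.56 24.49,94.56" fill="none" stroke="#ff00ff"/>
  <polygon points="140.31,54.23 235.90,83.26 180.48,8.75 240.54,40.67" fill="none" stroke="#ff00ff"/>
  <polygon points="121.70,82.65 117.56,67.21 106.26,55.91 90.82,51.77 75.38,55.91 64.08,67.21 59.94,82.65 64.08,98.09 75.38,109.39 90.82,113.53 106.26,109.39 117.56,98.09" fill="none" stroke="#ff00ff"/>
  <polygon points="103.17,57.52 117.63,85.85 161.53,101.07 74.31,52.81" fill="none" stroke="#ff00ff"/>
</svg>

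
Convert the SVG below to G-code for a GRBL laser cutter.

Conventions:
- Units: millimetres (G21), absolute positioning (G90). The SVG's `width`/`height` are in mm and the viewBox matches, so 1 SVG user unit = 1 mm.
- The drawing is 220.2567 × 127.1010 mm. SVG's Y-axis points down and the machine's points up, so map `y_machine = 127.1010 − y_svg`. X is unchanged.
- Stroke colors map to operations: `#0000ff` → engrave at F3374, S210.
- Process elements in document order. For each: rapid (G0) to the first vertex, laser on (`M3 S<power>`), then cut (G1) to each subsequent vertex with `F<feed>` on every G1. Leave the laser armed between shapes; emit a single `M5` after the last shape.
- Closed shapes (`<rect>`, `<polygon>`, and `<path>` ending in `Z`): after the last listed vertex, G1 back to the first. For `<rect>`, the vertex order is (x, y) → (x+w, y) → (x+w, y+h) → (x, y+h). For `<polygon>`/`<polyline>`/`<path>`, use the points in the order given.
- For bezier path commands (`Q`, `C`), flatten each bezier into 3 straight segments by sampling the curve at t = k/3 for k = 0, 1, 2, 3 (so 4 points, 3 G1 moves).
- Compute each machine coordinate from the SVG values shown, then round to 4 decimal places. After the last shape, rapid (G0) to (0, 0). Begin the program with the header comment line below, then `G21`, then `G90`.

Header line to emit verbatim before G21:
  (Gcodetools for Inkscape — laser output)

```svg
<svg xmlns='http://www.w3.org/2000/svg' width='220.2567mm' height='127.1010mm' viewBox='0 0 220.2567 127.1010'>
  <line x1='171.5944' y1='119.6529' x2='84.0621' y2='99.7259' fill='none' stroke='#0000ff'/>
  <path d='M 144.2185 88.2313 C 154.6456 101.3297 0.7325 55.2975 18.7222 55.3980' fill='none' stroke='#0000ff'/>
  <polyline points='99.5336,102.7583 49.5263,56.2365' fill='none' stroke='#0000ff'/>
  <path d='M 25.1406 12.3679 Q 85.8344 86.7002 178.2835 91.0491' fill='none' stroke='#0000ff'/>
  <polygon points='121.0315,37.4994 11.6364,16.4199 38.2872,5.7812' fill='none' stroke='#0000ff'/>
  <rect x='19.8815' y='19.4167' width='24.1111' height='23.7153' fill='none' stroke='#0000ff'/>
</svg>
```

viewBox `0 0 220.2567 127.1010` with mm width/height → 1 unit = 1 mm. Flip: y_m = 127.1010 − y_svg.

**Shape 1** — `<line>` line segment, stroke `#0000ff` → engrave (S210, F3374). Machine vertices: (171.5944,7.4481) → (84.0621,27.3751). Open path.

**Shape 2** — `<path>` cubic bezier, stroke `#0000ff` → engrave (S210, F3374). Control points (SVG): P0=(144.2185,88.2313), P1=(154.6456,101.3297), P2=(0.7325,55.2975), P3=(18.7222,55.3980); sampled at t=k/3. Machine vertices: (144.2185,38.8697) → (112.3190,41.5829) → (45.5800,60.3246) → (18.7222,71.7030). Open path.

**Shape 3** — `<polyline>` line segment, stroke `#0000ff` → engrave (S210, F3374). Machine vertices: (99.5336,24.3427) → (49.5263,70.8645). Open path.

**Shape 4** — `<path>` quadratic bezier, stroke `#0000ff` → engrave (S210, F3374). Control points (SVG): P0=(25.1406,12.3679), P1=(85.8344,86.7002), P2=(178.2835,91.0491); sampled at t=k/3. Machine vertices: (25.1406,114.7331) → (69.1315,72.9542) → (120.1791,46.7271) → (178.2835,36.0519). Open path.

**Shape 5** — `<polygon>` closed polygon, stroke `#0000ff` → engrave (S210, F3374). Machine vertices: (121.0315,89.6016) → (11.6364,110.6811) → (38.2872,121.3198) → (121.0315,89.6016). Closed: final G1 returns to the first vertex.

**Shape 6** — `<rect>` rectangle, stroke `#0000ff` → engrave (S210, F3374). Machine vertices: (19.8815,107.6843) → (43.9926,107.6843) → (43.9926,83.9690) → (19.8815,83.9690) → (19.8815,107.6843). Closed: final G1 returns to the first vertex.

(Gcodetools for Inkscape — laser output)
G21
G90
G0 X171.5944 Y7.4481
M3 S210
G1 X84.0621 Y27.3751 F3374
G0 X144.2185 Y38.8697
M3 S210
G1 X112.3190 Y41.5829 F3374
G1 X45.5800 Y60.3246 F3374
G1 X18.7222 Y71.7030 F3374
G0 X99.5336 Y24.3427
M3 S210
G1 X49.5263 Y70.8645 F3374
G0 X25.1406 Y114.7331
M3 S210
G1 X69.1315 Y72.9542 F3374
G1 X120.1791 Y46.7271 F3374
G1 X178.2835 Y36.0519 F3374
G0 X121.0315 Y89.6016
M3 S210
G1 X11.6364 Y110.6811 F3374
G1 X38.2872 Y121.3198 F3374
G1 X121.0315 Y89.6016 F3374
G0 X19.8815 Y107.6843
M3 S210
G1 X43.9926 Y107.6843 F3374
G1 X43.9926 Y83.9690 F3374
G1 X19.8815 Y83.9690 F3374
G1 X19.8815 Y107.6843 F3374
M5
G0 X0.0000 Y0.0000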